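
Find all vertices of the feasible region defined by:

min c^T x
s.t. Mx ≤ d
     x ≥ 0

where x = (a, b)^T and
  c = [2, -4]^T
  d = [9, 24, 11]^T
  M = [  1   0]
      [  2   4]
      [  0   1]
Each vertex is the intersection of two constraint boundaries that also satisfies all remaining constraints:
  a = 0 and b = 0 → (0, 0)
  a = 9 and b = 0 → (9, 0)
  a = 9 and 2a + 4b = 24 → (9, 1.5)
  2a + 4b = 24 and a = 0 → (0, 6)

Vertices: (0, 0), (9, 0), (9, 1.5), (0, 6)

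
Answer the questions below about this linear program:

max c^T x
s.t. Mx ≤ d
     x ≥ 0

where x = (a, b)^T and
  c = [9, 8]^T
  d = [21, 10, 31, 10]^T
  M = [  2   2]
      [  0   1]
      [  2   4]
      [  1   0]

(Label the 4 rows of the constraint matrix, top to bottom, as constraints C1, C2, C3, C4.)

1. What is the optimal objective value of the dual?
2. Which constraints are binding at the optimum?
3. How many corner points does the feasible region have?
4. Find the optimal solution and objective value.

1. 94 (by strong duality, equal to the primal optimum)
2. C1, C4
3. 5
4. a = 10, b = 0.5, z = 94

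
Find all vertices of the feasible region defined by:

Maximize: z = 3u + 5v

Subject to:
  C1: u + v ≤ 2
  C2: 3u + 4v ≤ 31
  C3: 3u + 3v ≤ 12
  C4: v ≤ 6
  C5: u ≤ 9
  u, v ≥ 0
Each vertex is the intersection of two constraint boundaries that also satisfies all remaining constraints:
  u = 0 and v = 0 → (0, 0)
  u + v = 2 and v = 0 → (2, 0)
  u + v = 2 and u = 0 → (0, 2)

Vertices: (0, 0), (2, 0), (0, 2)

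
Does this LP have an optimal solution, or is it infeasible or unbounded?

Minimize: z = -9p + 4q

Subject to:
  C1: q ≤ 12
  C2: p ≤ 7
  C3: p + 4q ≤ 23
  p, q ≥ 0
The point (7, 0) satisfies every constraint, so the LP is feasible; the constraints give p ≤ 7 and q ≤ 12, which with p, q ≥ 0 keep the feasible region inside a bounded box. A feasible, bounded LP attains a finite optimum at a vertex.

Evaluating z = -9p + 4q at each vertex:
  (0, 0): z = 0
  (7, 0): z = -63
  (7, 4): z = -47
  (0, 5.75): z = 23

Feasible with finite optimum z* = -63 at (7, 0).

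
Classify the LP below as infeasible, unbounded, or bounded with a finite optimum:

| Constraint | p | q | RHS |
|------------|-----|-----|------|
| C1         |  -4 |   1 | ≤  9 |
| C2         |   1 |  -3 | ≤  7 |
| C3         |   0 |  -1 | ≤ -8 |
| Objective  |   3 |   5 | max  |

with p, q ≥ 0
Feasible point: (0, 8) satisfies every constraint, so the LP is feasible.
Direction d = (1, 1): for each constraint row a, a·d ≤ 0 —
  (-4)(1) + (1)(1) = -3 ≤ 0
  (1)(1) + (-3)(1) = -2 ≤ 0
  (0)(1) + (-1)(1) = -1 ≤ 0
and d ≥ 0, so (0, 8) + t·d stays feasible for every t ≥ 0. Along this ray z = 3p + 5q changes by 8 per unit t, so z → +∞.

The LP is unbounded; z can be made arbitrarily large.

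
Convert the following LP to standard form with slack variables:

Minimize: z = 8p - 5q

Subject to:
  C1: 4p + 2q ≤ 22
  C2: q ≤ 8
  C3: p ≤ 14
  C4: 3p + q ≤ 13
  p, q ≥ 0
min z = 8p - 5q

s.t.
  4p + 2q + s1 = 22
  q + s2 = 8
  p + s3 = 14
  3p + q + s4 = 13
  p, q, s1, s2, s3, s4 ≥ 0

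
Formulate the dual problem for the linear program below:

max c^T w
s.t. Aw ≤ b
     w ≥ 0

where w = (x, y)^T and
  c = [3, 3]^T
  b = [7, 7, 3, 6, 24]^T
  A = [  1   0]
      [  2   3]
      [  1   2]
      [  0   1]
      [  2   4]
Minimize: z = 7y1 + 7y2 + 3y3 + 6y4 + 24y5

Subject to:
  C1: -y1 - 2y2 - y3 - 2y5 ≤ -3
  C2: -3y2 - 2y3 - y4 - 4y5 ≤ -3
  y1, y2, y3, y4, y5 ≥ 0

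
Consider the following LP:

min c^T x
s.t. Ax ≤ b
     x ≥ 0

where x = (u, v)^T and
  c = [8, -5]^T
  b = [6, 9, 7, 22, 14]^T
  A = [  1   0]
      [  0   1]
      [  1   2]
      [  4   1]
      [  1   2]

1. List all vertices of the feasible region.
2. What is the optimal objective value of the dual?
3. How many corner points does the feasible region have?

1. (0, 0), (5.5, 0), (5.286, 0.8571), (0, 3.5)
2. -17.5 (by strong duality, equal to the primal optimum)
3. 4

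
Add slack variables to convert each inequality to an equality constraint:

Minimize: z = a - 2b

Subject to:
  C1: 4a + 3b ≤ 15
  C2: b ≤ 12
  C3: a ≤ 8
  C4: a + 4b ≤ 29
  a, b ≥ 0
min z = a - 2b

s.t.
  4a + 3b + s1 = 15
  b + s2 = 12
  a + s3 = 8
  a + 4b + s4 = 29
  a, b, s1, s2, s3, s4 ≥ 0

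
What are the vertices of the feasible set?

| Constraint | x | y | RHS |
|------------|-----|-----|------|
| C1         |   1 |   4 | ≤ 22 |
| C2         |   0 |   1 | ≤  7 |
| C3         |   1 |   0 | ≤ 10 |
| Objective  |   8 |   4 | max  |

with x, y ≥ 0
Each vertex is the intersection of two constraint boundaries that also satisfies all remaining constraints:
  x = 0 and y = 0 → (0, 0)
  x = 10 and y = 0 → (10, 0)
  x + 4y = 22 and x = 10 → (10, 3)
  x + 4y = 22 and x = 0 → (0, 5.5)

Vertices: (0, 0), (10, 0), (10, 3), (0, 5.5)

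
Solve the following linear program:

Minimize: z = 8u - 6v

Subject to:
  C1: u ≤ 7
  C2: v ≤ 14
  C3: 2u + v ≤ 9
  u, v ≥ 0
u = 0, v = 9, z = -54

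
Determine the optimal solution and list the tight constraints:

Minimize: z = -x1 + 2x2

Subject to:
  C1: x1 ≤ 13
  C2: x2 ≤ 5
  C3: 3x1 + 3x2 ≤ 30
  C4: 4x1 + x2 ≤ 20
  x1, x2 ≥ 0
Optimal: x1 = 5, x2 = 0
Slack at optimum:
  C1: slack = 8
  C2: slack = 5
  C3: slack = 15
  C4: slack = 0 (binding)
  x1 ≥ 0: x1 = 5
  x2 ≥ 0: x2 = 0 (binding)
Binding constraints: C4, x2 ≥ 0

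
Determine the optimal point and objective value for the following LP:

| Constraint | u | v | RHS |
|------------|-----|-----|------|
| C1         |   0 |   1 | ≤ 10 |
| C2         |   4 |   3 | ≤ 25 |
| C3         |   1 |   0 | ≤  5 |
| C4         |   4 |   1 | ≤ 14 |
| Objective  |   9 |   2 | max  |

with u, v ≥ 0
Each vertex is the intersection of two constraint boundaries that also satisfies all remaining constraints:
  u = 0 and v = 0 → (0, 0)
  4u + v = 14 and v = 0 → (3.5, 0)
  4u + 3v = 25 and 4u + v = 14 → (2.125, 5.5)
  4u + 3v = 25 and u = 0 → (0, 8.333)

Evaluating z = 9u + 2v at each vertex:
  (0, 0): z = 0
  (3.5, 0): z = 31.5
  (2.125, 5.5): z = 30.12
  (0, 8.333): z = 16.67

The maximum is at (3.5, 0) with z = 31.5.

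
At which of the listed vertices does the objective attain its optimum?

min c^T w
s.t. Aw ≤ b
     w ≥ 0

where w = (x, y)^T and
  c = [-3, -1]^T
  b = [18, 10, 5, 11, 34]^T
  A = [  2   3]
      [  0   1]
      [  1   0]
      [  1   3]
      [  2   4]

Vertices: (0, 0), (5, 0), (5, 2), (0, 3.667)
Evaluating z = -3x - y at each vertex:
  (0, 0): z = 0
  (5, 0): z = -15
  (5, 2): z = -17
  (0, 3.667): z = -3.667

The smallest value is z = -17, attained at (5, 2).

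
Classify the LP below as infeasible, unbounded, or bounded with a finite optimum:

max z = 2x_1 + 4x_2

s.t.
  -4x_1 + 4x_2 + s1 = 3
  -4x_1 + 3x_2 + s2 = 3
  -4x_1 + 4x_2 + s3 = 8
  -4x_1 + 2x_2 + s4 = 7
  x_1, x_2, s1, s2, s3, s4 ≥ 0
Feasible point: (0, 0) satisfies every constraint, so the LP is feasible.
Direction d = (1, 0): for each constraint row a, a·d ≤ 0 —
  (-4)(1) + (4)(0) = -4 ≤ 0
  (-4)(1) + (3)(0) = -4 ≤ 0
  (-4)(1) + (4)(0) = -4 ≤ 0
  (-4)(1) + (2)(0) = -4 ≤ 0
and d ≥ 0, so (0, 0) + t·d stays feasible for every t ≥ 0. Along this ray z = 2x_1 + 4x_2 changes by 2 per unit t, so z → +∞.

Unbounded — the objective can increase without bound over the feasible region.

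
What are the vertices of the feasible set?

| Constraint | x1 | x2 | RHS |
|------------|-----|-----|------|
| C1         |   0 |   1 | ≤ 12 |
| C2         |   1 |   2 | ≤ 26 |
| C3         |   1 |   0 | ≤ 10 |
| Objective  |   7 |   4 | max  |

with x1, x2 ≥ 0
Each vertex is the intersection of two constraint boundaries that also satisfies all remaining constraints:
  x1 = 0 and x2 = 0 → (0, 0)
  x1 = 10 and x2 = 0 → (10, 0)
  x1 + 2x2 = 26 and x1 = 10 → (10, 8)
  x2 = 12 and x1 + 2x2 = 26 → (2, 12)
  x2 = 12 and x1 = 0 → (0, 12)

Vertices: (0, 0), (10, 0), (10, 8), (2, 12), (0, 12)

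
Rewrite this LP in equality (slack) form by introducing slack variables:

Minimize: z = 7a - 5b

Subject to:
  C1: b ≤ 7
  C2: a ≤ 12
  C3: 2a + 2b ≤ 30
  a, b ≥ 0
min z = 7a - 5b

s.t.
  b + s1 = 7
  a + s2 = 12
  2a + 2b + s3 = 30
  a, b, s1, s2, s3 ≥ 0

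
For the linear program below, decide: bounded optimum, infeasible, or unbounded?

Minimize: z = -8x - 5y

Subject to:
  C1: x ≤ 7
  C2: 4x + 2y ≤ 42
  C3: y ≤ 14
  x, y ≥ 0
The point (3.5, 14) satisfies every constraint, so the LP is feasible; the constraints give x ≤ 7 and y ≤ 14, which with x, y ≥ 0 keep the feasible region inside a bounded box. A feasible, bounded LP attains a finite optimum at a vertex.

Evaluating z = -8x - 5y at each vertex:
  (0, 0): z = 0
  (7, 0): z = -56
  (7, 7): z = -91
  (3.5, 14): z = -98
  (0, 14): z = -70

Feasible with finite optimum z* = -98 at (3.5, 14).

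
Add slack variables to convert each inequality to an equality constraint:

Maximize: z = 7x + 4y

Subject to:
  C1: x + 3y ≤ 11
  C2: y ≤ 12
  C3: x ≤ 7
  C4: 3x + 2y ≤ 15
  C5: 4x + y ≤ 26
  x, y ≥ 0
max z = 7x + 4y

s.t.
  x + 3y + s1 = 11
  y + s2 = 12
  x + s3 = 7
  3x + 2y + s4 = 15
  4x + y + s5 = 26
  x, y, s1, s2, s3, s4, s5 ≥ 0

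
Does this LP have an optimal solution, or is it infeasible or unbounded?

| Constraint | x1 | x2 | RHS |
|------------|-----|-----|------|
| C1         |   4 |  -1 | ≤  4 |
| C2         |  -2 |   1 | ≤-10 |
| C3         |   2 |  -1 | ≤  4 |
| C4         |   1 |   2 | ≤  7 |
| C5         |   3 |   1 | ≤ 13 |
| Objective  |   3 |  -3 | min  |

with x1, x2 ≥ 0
C3 requires 2x1 - x2 ≤ 4, while C2 (-2x1 + x2 ≤ -10) is equivalent to 2x1 - x2 ≥ 10. Together they would need 10 ≤ 2x1 - x2 ≤ 4, which is impossible since 10 > 4. No point satisfies all constraints.

The feasible region is empty; the LP is infeasible.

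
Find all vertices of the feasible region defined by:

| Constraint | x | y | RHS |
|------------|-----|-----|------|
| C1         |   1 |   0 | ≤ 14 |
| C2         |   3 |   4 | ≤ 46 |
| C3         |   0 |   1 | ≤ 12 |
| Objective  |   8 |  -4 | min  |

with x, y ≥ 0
Each vertex is the intersection of two constraint boundaries that also satisfies all remaining constraints:
  x = 0 and y = 0 → (0, 0)
  x = 14 and y = 0 → (14, 0)
  x = 14 and 3x + 4y = 46 → (14, 1)
  3x + 4y = 46 and x = 0 → (0, 11.5)

Vertices: (0, 0), (14, 0), (14, 1), (0, 11.5)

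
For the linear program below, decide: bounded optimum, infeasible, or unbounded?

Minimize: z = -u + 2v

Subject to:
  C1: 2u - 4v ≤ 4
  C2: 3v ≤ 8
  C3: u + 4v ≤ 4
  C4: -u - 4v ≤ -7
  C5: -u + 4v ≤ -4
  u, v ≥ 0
C3 requires u + 4v ≤ 4, while C4 (-u - 4v ≤ -7) is equivalent to u + 4v ≥ 7. Together they would need 7 ≤ u + 4v ≤ 4, which is impossible since 7 > 4. No point satisfies all constraints.

Infeasible: no point satisfies all constraints simultaneously.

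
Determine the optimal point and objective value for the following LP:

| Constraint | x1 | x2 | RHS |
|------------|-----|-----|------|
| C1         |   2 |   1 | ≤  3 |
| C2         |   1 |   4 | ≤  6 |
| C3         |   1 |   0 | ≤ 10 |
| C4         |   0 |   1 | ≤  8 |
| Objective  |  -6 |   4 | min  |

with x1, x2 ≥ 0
Each vertex is the intersection of two constraint boundaries that also satisfies all remaining constraints:
  x1 = 0 and x2 = 0 → (0, 0)
  2x1 + x2 = 3 and x2 = 0 → (1.5, 0)
  2x1 + x2 = 3 and x1 + 4x2 = 6 → (0.8571, 1.286)
  x1 + 4x2 = 6 and x1 = 0 → (0, 1.5)

Evaluating z = -6x1 + 4x2 at each vertex:
  (0, 0): z = 0
  (1.5, 0): z = -9
  (0.8571, 1.286): z = -2e-06
  (0, 1.5): z = 6

The minimum is at (1.5, 0) with z = -9.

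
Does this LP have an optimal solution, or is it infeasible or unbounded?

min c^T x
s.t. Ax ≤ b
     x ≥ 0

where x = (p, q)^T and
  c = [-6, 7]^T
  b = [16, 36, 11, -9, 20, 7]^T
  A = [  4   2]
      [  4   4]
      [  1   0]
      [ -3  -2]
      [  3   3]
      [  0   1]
The point (4, 0) satisfies every constraint, so the LP is feasible; the constraints give p ≤ 11 and q ≤ 7, which with p, q ≥ 0 keep the feasible region inside a bounded box. A feasible, bounded LP attains a finite optimum at a vertex.

Evaluating z = -6p + 7q at each vertex:
  (3, 0): z = -18
  (4, 0): z = -24
  (1.333, 5.333): z = 29.33
  (0, 6.667): z = 46.67
  (0, 4.5): z = 31.5

Feasible with finite optimum z* = -24 at (4, 0).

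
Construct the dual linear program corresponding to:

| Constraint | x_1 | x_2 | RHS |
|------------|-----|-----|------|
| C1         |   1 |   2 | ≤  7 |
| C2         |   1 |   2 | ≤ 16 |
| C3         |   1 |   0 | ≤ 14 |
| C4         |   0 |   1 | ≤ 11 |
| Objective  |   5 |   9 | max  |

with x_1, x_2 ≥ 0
Minimize: z = 7y1 + 16y2 + 14y3 + 11y4

Subject to:
  C1: -y1 - y2 - y3 ≤ -5
  C2: -2y1 - 2y2 - y4 ≤ -9
  y1, y2, y3, y4 ≥ 0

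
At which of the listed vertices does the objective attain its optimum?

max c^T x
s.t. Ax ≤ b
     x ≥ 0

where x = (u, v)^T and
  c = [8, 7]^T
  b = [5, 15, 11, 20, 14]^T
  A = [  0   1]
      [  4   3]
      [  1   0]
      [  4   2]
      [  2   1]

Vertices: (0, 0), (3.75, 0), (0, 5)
Evaluating z = 8u + 7v at each vertex:
  (0, 0): z = 0
  (3.75, 0): z = 30
  (0, 5): z = 35

The largest value is z = 35, attained at (0, 5).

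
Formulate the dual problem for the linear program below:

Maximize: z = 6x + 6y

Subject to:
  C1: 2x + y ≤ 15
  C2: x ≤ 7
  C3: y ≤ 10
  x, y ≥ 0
Minimize: z = 15y1 + 7y2 + 10y3

Subject to:
  C1: -2y1 - y2 ≤ -6
  C2: -y1 - y3 ≤ -6
  y1, y2, y3 ≥ 0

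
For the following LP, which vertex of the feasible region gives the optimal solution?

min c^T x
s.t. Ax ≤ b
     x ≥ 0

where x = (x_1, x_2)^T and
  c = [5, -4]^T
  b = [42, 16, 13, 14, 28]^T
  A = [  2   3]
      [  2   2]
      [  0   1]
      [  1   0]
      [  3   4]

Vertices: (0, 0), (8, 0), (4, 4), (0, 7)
Evaluating z = 5x_1 - 4x_2 at each vertex:
  (0, 0): z = 0
  (8, 0): z = 40
  (4, 4): z = 4
  (0, 7): z = -28

The smallest value is z = -28, attained at (0, 7).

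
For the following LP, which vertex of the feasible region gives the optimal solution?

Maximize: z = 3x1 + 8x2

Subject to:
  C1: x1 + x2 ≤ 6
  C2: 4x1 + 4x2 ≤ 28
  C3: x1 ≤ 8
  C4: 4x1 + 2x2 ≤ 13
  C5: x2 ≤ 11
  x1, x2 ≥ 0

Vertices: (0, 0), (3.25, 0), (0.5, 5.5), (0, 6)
Evaluating z = 3x1 + 8x2 at each vertex:
  (0, 0): z = 0
  (3.25, 0): z = 9.75
  (0.5, 5.5): z = 45.5
  (0, 6): z = 48

The largest value is z = 48, attained at (0, 6).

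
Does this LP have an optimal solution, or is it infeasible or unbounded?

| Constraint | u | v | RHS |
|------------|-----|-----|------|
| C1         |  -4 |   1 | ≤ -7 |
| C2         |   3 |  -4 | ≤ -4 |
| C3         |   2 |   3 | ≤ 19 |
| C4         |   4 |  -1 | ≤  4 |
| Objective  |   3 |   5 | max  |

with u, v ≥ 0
C4 requires 4u - v ≤ 4, while C1 (-4u + v ≤ -7) is equivalent to 4u - v ≥ 7. Together they would need 7 ≤ 4u - v ≤ 4, which is impossible since 7 > 4. No point satisfies all constraints.

Infeasible — the constraint set is empty.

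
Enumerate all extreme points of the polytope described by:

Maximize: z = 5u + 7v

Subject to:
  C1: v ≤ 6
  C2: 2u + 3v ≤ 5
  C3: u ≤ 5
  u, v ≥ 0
Each vertex is the intersection of two constraint boundaries that also satisfies all remaining constraints:
  u = 0 and v = 0 → (0, 0)
  2u + 3v = 5 and v = 0 → (2.5, 0)
  2u + 3v = 5 and u = 0 → (0, 1.667)

Vertices: (0, 0), (2.5, 0), (0, 1.667)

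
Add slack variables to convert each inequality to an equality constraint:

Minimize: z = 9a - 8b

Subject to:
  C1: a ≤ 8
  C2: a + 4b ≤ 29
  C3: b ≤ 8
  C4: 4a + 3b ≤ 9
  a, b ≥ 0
min z = 9a - 8b

s.t.
  a + s1 = 8
  a + 4b + s2 = 29
  b + s3 = 8
  4a + 3b + s4 = 9
  a, b, s1, s2, s3, s4 ≥ 0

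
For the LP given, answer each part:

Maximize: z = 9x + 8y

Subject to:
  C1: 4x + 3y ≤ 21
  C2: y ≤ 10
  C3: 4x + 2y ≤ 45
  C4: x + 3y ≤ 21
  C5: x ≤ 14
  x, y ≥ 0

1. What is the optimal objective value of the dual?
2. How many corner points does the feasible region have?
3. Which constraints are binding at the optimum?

1. 56 (by strong duality, equal to the primal optimum)
2. 3
3. C1, C4, x ≥ 0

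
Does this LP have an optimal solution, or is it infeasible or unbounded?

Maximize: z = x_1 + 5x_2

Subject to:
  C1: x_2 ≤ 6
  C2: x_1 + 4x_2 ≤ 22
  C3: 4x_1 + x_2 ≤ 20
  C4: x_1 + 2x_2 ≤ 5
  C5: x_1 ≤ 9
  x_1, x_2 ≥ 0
The point (0, 2.5) satisfies every constraint, so the LP is feasible; the constraints give x_1 ≤ 9 and x_2 ≤ 6, which with x_1, x_2 ≥ 0 keep the feasible region inside a bounded box. A feasible, bounded LP attains a finite optimum at a vertex.

The LP has an optimal solution: (0, 2.5) with z = 12.5.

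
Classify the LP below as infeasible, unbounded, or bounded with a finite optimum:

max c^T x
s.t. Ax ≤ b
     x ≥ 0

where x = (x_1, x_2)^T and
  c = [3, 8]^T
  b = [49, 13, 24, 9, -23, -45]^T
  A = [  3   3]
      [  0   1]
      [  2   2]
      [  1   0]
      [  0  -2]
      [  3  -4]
The point (0, 12) satisfies every constraint, so the LP is feasible; the constraints give x_1 ≤ 9 and x_2 ≤ 13, which with x_1, x_2 ≥ 0 keep the feasible region inside a bounded box. A feasible, bounded LP attains a finite optimum at a vertex.

Bounded optimum: z* = 96 at (0, 12).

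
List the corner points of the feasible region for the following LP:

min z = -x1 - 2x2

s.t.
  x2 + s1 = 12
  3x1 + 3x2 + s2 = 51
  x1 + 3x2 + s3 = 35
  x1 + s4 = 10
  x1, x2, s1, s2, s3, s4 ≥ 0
Each vertex is the intersection of two constraint boundaries that also satisfies all remaining constraints:
  x1 = 0 and x2 = 0 → (0, 0)
  x1 = 10 and x2 = 0 → (10, 0)
  3x1 + 3x2 = 51 and x1 = 10 → (10, 7)
  3x1 + 3x2 = 51 and x1 + 3x2 = 35 → (8, 9)
  x1 + 3x2 = 35 and x1 = 0 → (0, 11.67)

Vertices: (0, 0), (10, 0), (10, 7), (8, 9), (0, 11.67)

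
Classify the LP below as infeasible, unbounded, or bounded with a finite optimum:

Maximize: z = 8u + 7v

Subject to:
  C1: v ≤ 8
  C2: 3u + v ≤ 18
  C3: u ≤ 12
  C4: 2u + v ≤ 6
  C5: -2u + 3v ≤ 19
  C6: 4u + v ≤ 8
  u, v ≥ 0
The point (0, 6) satisfies every constraint, so the LP is feasible; the constraints give u ≤ 12 and v ≤ 8, which with u, v ≥ 0 keep the feasible region inside a bounded box. A feasible, bounded LP attains a finite optimum at a vertex.

Bounded optimum: z* = 42 at (0, 6).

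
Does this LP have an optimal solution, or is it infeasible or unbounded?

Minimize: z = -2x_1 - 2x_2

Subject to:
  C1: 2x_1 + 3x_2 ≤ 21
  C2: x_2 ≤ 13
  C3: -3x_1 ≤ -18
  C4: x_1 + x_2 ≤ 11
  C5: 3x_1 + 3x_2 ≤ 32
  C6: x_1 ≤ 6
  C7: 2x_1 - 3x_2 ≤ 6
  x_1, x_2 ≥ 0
The point (6, 3) satisfies every constraint, so the LP is feasible; the constraints give x_1 ≤ 6 and x_2 ≤ 13, which with x_1, x_2 ≥ 0 keep the feasible region inside a bounded box. A feasible, bounded LP attains a finite optimum at a vertex.

Evaluating z = -2x_1 - 2x_2 at each vertex:
  (6, 2): z = -16
  (6, 3): z = -18

The LP has an optimal solution: (6, 3) with z = -18.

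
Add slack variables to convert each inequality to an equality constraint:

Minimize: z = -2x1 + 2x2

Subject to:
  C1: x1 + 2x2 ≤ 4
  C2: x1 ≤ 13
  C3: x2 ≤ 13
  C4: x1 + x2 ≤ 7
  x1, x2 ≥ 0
min z = -2x1 + 2x2

s.t.
  x1 + 2x2 + s1 = 4
  x1 + s2 = 13
  x2 + s3 = 13
  x1 + x2 + s4 = 7
  x1, x2, s1, s2, s3, s4 ≥ 0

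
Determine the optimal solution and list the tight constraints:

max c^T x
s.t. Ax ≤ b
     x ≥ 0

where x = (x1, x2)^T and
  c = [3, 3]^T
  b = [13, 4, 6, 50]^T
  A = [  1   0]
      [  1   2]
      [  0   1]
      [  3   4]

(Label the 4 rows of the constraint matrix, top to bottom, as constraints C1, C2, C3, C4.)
Optimal: x1 = 4, x2 = 0
Slack at optimum:
  C1: slack = 9
  C2: slack = 0 (binding)
  C3: slack = 6
  C4: slack = 38
  x1 ≥ 0: x1 = 4
  x2 ≥ 0: x2 = 0 (binding)
Binding constraints: C2, x2 ≥ 0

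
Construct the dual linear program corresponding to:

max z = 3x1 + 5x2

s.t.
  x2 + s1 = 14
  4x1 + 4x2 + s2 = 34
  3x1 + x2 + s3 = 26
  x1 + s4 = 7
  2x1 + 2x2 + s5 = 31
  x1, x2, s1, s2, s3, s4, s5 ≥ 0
Minimize: z = 14y1 + 34y2 + 26y3 + 7y4 + 31y5

Subject to:
  C1: -4y2 - 3y3 - y4 - 2y5 ≤ -3
  C2: -y1 - 4y2 - y3 - 2y5 ≤ -5
  y1, y2, y3, y4, y5 ≥ 0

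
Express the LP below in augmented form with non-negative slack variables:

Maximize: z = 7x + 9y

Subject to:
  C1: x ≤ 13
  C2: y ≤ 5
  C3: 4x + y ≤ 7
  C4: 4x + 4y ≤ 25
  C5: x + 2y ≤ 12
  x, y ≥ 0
max z = 7x + 9y

s.t.
  x + s1 = 13
  y + s2 = 5
  4x + y + s3 = 7
  4x + 4y + s4 = 25
  x + 2y + s5 = 12
  x, y, s1, s2, s3, s4, s5 ≥ 0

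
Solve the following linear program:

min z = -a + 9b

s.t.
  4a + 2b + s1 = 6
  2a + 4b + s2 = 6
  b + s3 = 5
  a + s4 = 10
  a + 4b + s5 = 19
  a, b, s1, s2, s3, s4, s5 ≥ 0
a = 1.5, b = 0, z = -1.5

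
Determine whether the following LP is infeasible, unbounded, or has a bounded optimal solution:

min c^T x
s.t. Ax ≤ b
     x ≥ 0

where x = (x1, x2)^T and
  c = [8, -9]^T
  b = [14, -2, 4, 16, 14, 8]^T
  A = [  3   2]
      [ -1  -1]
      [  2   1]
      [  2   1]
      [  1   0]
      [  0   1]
The point (0, 4) satisfies every constraint, so the LP is feasible; the constraints give x1 ≤ 14 and x2 ≤ 8, which with x1, x2 ≥ 0 keep the feasible region inside a bounded box. A feasible, bounded LP attains a finite optimum at a vertex.

The LP has an optimal solution: (0, 4) with z = -36.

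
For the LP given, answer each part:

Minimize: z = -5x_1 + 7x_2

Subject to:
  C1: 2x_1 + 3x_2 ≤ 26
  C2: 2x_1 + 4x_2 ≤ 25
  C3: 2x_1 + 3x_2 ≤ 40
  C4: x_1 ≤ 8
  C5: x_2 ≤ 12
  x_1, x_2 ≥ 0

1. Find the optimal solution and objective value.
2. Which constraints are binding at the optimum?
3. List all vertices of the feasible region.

1. x_1 = 8, x_2 = 0, z = -40
2. C4, x_2 ≥ 0
3. (0, 0), (8, 0), (8, 2.25), (0, 6.25)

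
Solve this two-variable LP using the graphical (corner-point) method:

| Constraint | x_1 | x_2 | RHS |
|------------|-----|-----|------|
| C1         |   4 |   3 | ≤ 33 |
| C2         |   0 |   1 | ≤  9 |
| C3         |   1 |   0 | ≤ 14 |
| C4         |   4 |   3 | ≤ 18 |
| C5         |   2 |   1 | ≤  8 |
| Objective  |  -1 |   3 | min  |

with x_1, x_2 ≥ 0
x_1 = 4, x_2 = 0, z = -4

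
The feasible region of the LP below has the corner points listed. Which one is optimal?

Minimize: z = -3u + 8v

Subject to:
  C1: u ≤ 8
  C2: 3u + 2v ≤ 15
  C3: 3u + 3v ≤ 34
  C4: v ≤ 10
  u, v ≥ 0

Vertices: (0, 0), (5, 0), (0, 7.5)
Evaluating z = -3u + 8v at each vertex:
  (0, 0): z = 0
  (5, 0): z = -15
  (0, 7.5): z = 60

The smallest value is z = -15, attained at (5, 0).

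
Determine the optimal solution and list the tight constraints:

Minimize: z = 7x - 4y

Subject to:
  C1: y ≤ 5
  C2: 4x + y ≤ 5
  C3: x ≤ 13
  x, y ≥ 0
Optimal: x = 0, y = 5
Binding: C1, C2, x ≥ 0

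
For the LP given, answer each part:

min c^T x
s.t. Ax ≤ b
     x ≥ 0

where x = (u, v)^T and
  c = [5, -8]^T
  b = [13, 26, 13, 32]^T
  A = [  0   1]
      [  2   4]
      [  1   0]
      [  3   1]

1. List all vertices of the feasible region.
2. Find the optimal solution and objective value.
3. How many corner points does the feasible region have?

1. (0, 0), (10.67, 0), (10.2, 1.4), (0, 6.5)
2. u = 0, v = 6.5, z = -52
3. 4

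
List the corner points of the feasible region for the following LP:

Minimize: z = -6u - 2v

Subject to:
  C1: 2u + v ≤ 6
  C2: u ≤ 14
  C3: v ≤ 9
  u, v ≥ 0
Each vertex is the intersection of two constraint boundaries that also satisfies all remaining constraints:
  u = 0 and v = 0 → (0, 0)
  2u + v = 6 and v = 0 → (3, 0)
  2u + v = 6 and u = 0 → (0, 6)

Vertices: (0, 0), (3, 0), (0, 6)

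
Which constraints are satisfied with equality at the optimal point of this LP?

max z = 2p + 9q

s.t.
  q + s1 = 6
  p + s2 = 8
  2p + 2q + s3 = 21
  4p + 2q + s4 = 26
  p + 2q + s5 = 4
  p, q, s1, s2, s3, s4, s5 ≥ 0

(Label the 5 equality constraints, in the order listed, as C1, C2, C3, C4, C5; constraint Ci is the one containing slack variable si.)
Optimal: p = 0, q = 2
Slack at optimum:
  C1: slack = 4
  C2: slack = 8
  C3: slack = 17
  C4: slack = 22
  C5: slack = 0 (binding)
  p ≥ 0: p = 0 (binding)
  q ≥ 0: q = 2
Binding constraints: C5, p ≥ 0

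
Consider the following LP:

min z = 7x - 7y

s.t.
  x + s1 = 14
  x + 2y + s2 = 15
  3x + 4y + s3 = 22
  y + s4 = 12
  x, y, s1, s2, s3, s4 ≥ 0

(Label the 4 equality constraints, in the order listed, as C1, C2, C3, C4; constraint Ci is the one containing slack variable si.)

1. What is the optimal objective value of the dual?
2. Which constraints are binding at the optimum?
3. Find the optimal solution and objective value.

1. -38.5 (by strong duality, equal to the primal optimum)
2. C3, x ≥ 0
3. x = 0, y = 5.5, z = -38.5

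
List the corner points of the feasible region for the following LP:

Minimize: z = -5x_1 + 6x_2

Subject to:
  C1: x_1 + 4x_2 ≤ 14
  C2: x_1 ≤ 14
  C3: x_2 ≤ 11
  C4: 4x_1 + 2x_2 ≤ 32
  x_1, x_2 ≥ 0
Each vertex is the intersection of two constraint boundaries that also satisfies all remaining constraints:
  x_1 = 0 and x_2 = 0 → (0, 0)
  4x_1 + 2x_2 = 32 and x_2 = 0 → (8, 0)
  x_1 + 4x_2 = 14 and 4x_1 + 2x_2 = 32 → (7.143, 1.714)
  x_1 + 4x_2 = 14 and x_1 = 0 → (0, 3.5)

Vertices: (0, 0), (8, 0), (7.143, 1.714), (0, 3.5)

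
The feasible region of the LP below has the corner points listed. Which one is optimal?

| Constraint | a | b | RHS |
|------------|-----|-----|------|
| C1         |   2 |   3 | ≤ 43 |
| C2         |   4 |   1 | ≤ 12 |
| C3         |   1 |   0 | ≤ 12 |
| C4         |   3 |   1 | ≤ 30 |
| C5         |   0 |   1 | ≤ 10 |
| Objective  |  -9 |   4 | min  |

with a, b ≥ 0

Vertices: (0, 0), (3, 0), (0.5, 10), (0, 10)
(3, 0) with z = -27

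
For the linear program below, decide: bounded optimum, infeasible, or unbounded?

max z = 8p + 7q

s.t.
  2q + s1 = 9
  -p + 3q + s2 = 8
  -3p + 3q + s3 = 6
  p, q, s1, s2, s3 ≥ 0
Feasible point: (0, 0) satisfies every constraint, so the LP is feasible.
Direction d = (1, 0): for each constraint row a, a·d ≤ 0 —
  (0)(1) + (2)(0) = 0 ≤ 0
  (-1)(1) + (3)(0) = -1 ≤ 0
  (-3)(1) + (3)(0) = -3 ≤ 0
and d ≥ 0, so (0, 0) + t·d stays feasible for every t ≥ 0. Along this ray z = 8p + 7q changes by 8 per unit t, so z → +∞.

Unbounded: there is a feasible ray along which z → +∞.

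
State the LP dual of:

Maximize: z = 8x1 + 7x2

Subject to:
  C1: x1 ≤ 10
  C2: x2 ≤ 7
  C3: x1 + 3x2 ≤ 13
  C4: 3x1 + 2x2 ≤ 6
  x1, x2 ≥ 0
Minimize: z = 10y1 + 7y2 + 13y3 + 6y4

Subject to:
  C1: -y1 - y3 - 3y4 ≤ -8
  C2: -y2 - 3y3 - 2y4 ≤ -7
  y1, y2, y3, y4 ≥ 0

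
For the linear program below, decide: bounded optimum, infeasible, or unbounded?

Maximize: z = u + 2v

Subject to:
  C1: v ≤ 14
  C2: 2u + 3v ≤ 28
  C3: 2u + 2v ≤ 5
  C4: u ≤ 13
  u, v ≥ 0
The point (0, 2.5) satisfies every constraint, so the LP is feasible; the constraints give u ≤ 13 and v ≤ 14, which with u, v ≥ 0 keep the feasible region inside a bounded box. A feasible, bounded LP attains a finite optimum at a vertex.

The LP has an optimal solution: (0, 2.5) with z = 5.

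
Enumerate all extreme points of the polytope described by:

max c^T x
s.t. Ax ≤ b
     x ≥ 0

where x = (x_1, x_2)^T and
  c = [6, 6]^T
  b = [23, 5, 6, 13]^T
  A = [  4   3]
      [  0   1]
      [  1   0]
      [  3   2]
Each vertex is the intersection of two constraint boundaries that also satisfies all remaining constraints:
  x_1 = 0 and x_2 = 0 → (0, 0)
  3x_1 + 2x_2 = 13 and x_2 = 0 → (4.333, 0)
  x_2 = 5 and 3x_1 + 2x_2 = 13 → (1, 5)
  x_2 = 5 and x_1 = 0 → (0, 5)

Vertices: (0, 0), (4.333, 0), (1, 5), (0, 5)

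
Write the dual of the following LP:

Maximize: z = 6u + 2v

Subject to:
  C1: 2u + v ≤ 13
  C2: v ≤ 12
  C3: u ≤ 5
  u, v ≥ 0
Minimize: z = 13y1 + 12y2 + 5y3

Subject to:
  C1: -2y1 - y3 ≤ -6
  C2: -y1 - y2 ≤ -2
  y1, y2, y3 ≥ 0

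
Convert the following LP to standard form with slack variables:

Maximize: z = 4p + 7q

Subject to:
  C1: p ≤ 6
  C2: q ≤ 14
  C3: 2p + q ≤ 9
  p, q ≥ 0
max z = 4p + 7q

s.t.
  p + s1 = 6
  q + s2 = 14
  2p + q + s3 = 9
  p, q, s1, s2, s3 ≥ 0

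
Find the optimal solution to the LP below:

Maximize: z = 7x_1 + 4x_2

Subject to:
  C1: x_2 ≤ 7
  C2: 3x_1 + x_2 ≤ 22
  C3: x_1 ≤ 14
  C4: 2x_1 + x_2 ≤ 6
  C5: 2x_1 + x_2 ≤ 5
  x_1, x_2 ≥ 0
Each vertex is the intersection of two constraint boundaries that also satisfies all remaining constraints:
  x_1 = 0 and x_2 = 0 → (0, 0)
  2x_1 + x_2 = 5 and x_2 = 0 → (2.5, 0)
  2x_1 + x_2 = 5 and x_1 = 0 → (0, 5)

Evaluating z = 7x_1 + 4x_2 at each vertex:
  (0, 0): z = 0
  (2.5, 0): z = 17.5
  (0, 5): z = 20

The maximum is at (0, 5) with z = 20.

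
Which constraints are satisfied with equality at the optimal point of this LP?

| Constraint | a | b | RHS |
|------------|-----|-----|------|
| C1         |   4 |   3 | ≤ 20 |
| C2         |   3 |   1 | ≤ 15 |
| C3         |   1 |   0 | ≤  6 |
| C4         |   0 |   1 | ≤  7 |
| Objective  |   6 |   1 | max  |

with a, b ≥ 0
Optimal: a = 5, b = 0
Slack at optimum:
  C1: slack = 0 (binding)
  C2: slack = 0 (binding)
  C3: slack = 1
  C4: slack = 7
  a ≥ 0: a = 5
  b ≥ 0: b = 0 (binding)
Binding constraints: C1, C2, b ≥ 0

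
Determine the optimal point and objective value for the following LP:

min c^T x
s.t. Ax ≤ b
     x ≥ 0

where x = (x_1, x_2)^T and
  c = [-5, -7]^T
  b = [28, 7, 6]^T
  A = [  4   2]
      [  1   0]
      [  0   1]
x_1 = 4, x_2 = 6, z = -62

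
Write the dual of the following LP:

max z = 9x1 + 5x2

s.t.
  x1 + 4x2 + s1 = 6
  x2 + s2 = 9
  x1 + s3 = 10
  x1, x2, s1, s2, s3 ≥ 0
Minimize: z = 6y1 + 9y2 + 10y3

Subject to:
  C1: -y1 - y3 ≤ -9
  C2: -4y1 - y2 ≤ -5
  y1, y2, y3 ≥ 0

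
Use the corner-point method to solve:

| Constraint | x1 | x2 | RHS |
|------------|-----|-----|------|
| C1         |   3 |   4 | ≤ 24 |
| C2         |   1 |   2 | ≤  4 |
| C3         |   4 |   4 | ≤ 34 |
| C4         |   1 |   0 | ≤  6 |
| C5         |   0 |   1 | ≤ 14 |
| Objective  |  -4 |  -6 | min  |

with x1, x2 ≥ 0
Each vertex is the intersection of two constraint boundaries that also satisfies all remaining constraints:
  x1 = 0 and x2 = 0 → (0, 0)
  x1 + 2x2 = 4 and x2 = 0 → (4, 0)
  x1 + 2x2 = 4 and x1 = 0 → (0, 2)

Evaluating z = -4x1 - 6x2 at each vertex:
  (0, 0): z = 0
  (4, 0): z = -16
  (0, 2): z = -12

The minimum is at (4, 0) with z = -16.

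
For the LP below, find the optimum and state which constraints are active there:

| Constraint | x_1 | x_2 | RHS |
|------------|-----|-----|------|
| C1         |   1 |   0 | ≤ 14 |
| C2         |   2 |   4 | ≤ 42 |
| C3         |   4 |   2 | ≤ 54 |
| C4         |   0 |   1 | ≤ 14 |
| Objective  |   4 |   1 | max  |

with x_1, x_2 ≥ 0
Optimal: x_1 = 13.5, x_2 = 0
Slack at optimum:
  C1: slack = 0.5
  C2: slack = 15
  C3: slack = 0 (binding)
  C4: slack = 14
  x_1 ≥ 0: x_1 = 13.5
  x_2 ≥ 0: x_2 = 0 (binding)
Binding constraints: C3, x_2 ≥ 0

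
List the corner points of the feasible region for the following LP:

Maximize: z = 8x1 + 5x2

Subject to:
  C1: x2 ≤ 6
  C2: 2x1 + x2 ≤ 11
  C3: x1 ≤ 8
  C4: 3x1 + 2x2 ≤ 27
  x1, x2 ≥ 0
Each vertex is the intersection of two constraint boundaries that also satisfies all remaining constraints:
  x1 = 0 and x2 = 0 → (0, 0)
  2x1 + x2 = 11 and x2 = 0 → (5.5, 0)
  x2 = 6 and 2x1 + x2 = 11 → (2.5, 6)
  x2 = 6 and x1 = 0 → (0, 6)

Vertices: (0, 0), (5.5, 0), (2.5, 6), (0, 6)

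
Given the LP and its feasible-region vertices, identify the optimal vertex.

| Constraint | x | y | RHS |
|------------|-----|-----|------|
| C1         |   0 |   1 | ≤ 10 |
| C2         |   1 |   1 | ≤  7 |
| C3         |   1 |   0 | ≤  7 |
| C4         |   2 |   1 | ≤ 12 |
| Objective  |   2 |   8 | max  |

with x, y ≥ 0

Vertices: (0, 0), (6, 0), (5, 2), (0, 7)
(0, 7) with z = 56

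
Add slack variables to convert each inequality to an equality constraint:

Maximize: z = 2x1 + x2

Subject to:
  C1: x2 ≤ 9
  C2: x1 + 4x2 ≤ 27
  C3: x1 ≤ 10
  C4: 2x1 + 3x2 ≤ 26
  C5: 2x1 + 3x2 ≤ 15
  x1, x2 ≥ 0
max z = 2x1 + x2

s.t.
  x2 + s1 = 9
  x1 + 4x2 + s2 = 27
  x1 + s3 = 10
  2x1 + 3x2 + s4 = 26
  2x1 + 3x2 + s5 = 15
  x1, x2, s1, s2, s3, s4, s5 ≥ 0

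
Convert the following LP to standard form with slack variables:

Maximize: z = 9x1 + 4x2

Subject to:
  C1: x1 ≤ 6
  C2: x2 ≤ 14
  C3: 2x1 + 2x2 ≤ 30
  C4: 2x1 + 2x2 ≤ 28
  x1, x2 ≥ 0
max z = 9x1 + 4x2

s.t.
  x1 + s1 = 6
  x2 + s2 = 14
  2x1 + 2x2 + s3 = 30
  2x1 + 2x2 + s4 = 28
  x1, x2, s1, s2, s3, s4 ≥ 0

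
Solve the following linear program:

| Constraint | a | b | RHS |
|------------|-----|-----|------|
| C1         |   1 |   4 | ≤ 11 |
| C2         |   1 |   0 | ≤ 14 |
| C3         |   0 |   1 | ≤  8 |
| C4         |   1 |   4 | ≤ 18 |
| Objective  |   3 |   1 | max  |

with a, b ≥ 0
a = 11, b = 0, z = 33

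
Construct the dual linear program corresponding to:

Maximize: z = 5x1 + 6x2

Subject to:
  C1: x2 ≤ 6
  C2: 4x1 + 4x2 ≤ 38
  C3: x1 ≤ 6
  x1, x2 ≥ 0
Minimize: z = 6y1 + 38y2 + 6y3

Subject to:
  C1: -4y2 - y3 ≤ -5
  C2: -y1 - 4y2 ≤ -6
  y1, y2, y3 ≥ 0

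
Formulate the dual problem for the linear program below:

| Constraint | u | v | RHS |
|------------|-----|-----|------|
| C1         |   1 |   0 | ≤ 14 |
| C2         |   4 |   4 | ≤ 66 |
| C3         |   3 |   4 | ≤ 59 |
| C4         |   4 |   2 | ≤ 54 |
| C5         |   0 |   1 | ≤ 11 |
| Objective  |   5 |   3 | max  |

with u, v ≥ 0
Minimize: z = 14y1 + 66y2 + 59y3 + 54y4 + 11y5

Subject to:
  C1: -y1 - 4y2 - 3y3 - 4y4 ≤ -5
  C2: -4y2 - 4y3 - 2y4 - y5 ≤ -3
  y1, y2, y3, y4, y5 ≥ 0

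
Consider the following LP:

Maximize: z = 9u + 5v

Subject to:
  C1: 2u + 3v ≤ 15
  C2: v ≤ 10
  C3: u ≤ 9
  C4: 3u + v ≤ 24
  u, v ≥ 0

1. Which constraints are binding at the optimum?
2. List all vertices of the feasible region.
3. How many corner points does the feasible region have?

1. C1, v ≥ 0
2. (0, 0), (7.5, 0), (0, 5)
3. 3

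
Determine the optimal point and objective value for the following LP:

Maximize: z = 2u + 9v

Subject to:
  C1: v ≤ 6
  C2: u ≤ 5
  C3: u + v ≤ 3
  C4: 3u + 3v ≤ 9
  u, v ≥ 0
Each vertex is the intersection of two constraint boundaries that also satisfies all remaining constraints:
  u = 0 and v = 0 → (0, 0)
  u + v = 3 and v = 0 → (3, 0)
  u + v = 3 and u = 0 → (0, 3)

Evaluating z = 2u + 9v at each vertex:
  (0, 0): z = 0
  (3, 0): z = 6
  (0, 3): z = 27

The maximum is at (0, 3) with z = 27.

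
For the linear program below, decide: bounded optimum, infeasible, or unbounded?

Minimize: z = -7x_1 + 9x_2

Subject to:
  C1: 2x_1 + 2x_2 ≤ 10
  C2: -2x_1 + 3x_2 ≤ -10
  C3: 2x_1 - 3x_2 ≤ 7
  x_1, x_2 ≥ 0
C3 requires 2x_1 - 3x_2 ≤ 7, while C2 (-2x_1 + 3x_2 ≤ -10) is equivalent to 2x_1 - 3x_2 ≥ 10. Together they would need 10 ≤ 2x_1 - 3x_2 ≤ 7, which is impossible since 10 > 7. No point satisfies all constraints.

Infeasible — the constraint set is empty.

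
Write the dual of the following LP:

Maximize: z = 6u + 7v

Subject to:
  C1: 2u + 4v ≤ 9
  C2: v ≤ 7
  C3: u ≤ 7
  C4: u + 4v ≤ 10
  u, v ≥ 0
Minimize: z = 9y1 + 7y2 + 7y3 + 10y4

Subject to:
  C1: -2y1 - y3 - y4 ≤ -6
  C2: -4y1 - y2 - 4y4 ≤ -7
  y1, y2, y3, y4 ≥ 0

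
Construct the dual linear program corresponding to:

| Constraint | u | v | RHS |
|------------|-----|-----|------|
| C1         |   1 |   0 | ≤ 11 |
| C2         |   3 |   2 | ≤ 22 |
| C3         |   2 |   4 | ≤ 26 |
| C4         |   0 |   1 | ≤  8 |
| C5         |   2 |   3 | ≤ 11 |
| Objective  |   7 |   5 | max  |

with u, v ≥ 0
Minimize: z = 11y1 + 22y2 + 26y3 + 8y4 + 11y5

Subject to:
  C1: -y1 - 3y2 - 2y3 - 2y5 ≤ -7
  C2: -2y2 - 4y3 - y4 - 3y5 ≤ -5
  y1, y2, y3, y4, y5 ≥ 0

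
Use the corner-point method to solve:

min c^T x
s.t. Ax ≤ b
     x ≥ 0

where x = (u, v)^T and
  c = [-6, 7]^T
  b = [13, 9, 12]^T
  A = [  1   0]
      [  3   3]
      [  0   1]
u = 3, v = 0, z = -18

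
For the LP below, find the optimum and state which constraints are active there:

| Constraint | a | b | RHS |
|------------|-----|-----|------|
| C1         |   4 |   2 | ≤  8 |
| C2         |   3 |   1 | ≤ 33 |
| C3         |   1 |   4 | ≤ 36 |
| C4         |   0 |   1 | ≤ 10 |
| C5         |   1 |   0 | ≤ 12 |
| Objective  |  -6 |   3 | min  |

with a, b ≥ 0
Optimal: a = 2, b = 0
Slack at optimum:
  C1: slack = 0 (binding)
  C2: slack = 27
  C3: slack = 34
  C4: slack = 10
  C5: slack = 10
  a ≥ 0: a = 2
  b ≥ 0: b = 0 (binding)
Binding constraints: C1, b ≥ 0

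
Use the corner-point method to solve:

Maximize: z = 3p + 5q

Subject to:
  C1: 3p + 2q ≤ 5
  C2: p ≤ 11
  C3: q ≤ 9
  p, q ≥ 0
p = 0, q = 2.5, z = 12.5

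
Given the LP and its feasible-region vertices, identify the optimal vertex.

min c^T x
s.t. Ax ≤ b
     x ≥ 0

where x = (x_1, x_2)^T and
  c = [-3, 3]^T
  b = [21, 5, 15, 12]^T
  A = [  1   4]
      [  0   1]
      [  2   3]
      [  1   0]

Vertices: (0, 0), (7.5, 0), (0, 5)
Evaluating z = -3x_1 + 3x_2 at each vertex:
  (0, 0): z = 0
  (7.5, 0): z = -22.5
  (0, 5): z = 15

The smallest value is z = -22.5, attained at (7.5, 0).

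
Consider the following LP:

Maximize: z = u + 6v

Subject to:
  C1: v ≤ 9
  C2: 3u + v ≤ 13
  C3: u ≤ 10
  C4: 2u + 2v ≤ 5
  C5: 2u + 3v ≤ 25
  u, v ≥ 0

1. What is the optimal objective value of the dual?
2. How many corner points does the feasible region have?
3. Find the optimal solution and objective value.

1. 15 (by strong duality, equal to the primal optimum)
2. 3
3. u = 0, v = 2.5, z = 15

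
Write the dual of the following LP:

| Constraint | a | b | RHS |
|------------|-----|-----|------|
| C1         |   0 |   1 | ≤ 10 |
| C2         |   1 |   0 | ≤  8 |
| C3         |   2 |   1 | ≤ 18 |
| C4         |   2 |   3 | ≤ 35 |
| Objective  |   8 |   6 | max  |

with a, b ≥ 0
Minimize: z = 10y1 + 8y2 + 18y3 + 35y4

Subject to:
  C1: -y2 - 2y3 - 2y4 ≤ -8
  C2: -y1 - y3 - 3y4 ≤ -6
  y1, y2, y3, y4 ≥ 0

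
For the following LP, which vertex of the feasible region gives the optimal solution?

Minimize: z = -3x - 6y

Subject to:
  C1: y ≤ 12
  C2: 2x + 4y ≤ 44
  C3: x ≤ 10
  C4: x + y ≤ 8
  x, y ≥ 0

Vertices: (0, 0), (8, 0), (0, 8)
Evaluating z = -3x - 6y at each vertex:
  (0, 0): z = 0
  (8, 0): z = -24
  (0, 8): z = -48

The smallest value is z = -48, attained at (0, 8).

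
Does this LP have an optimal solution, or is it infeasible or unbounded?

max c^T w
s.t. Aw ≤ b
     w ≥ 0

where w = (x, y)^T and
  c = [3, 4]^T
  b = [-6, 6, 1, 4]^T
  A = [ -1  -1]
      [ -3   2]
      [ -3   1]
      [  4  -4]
Feasible point: (2, 4) satisfies every constraint, so the LP is feasible.
Direction d = (1, 1): for each constraint row a, a·d ≤ 0 —
  (-1)(1) + (-1)(1) = -2 ≤ 0
  (-3)(1) + (2)(1) = -1 ≤ 0
  (-3)(1) + (1)(1) = -2 ≤ 0
  (4)(1) + (-4)(1) = 0 ≤ 0
and d ≥ 0, so (2, 4) + t·d stays feasible for every t ≥ 0. Along this ray z = 3x + 4y changes by 7 per unit t, so z → +∞.

Unbounded — the objective can increase without bound over the feasible region.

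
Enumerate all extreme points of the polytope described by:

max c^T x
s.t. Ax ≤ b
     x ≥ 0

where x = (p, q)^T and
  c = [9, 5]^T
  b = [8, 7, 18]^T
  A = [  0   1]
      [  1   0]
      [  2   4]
Each vertex is the intersection of two constraint boundaries that also satisfies all remaining constraints:
  p = 0 and q = 0 → (0, 0)
  p = 7 and q = 0 → (7, 0)
  p = 7 and 2p + 4q = 18 → (7, 1)
  2p + 4q = 18 and p = 0 → (0, 4.5)

Vertices: (0, 0), (7, 0), (7, 1), (0, 4.5)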